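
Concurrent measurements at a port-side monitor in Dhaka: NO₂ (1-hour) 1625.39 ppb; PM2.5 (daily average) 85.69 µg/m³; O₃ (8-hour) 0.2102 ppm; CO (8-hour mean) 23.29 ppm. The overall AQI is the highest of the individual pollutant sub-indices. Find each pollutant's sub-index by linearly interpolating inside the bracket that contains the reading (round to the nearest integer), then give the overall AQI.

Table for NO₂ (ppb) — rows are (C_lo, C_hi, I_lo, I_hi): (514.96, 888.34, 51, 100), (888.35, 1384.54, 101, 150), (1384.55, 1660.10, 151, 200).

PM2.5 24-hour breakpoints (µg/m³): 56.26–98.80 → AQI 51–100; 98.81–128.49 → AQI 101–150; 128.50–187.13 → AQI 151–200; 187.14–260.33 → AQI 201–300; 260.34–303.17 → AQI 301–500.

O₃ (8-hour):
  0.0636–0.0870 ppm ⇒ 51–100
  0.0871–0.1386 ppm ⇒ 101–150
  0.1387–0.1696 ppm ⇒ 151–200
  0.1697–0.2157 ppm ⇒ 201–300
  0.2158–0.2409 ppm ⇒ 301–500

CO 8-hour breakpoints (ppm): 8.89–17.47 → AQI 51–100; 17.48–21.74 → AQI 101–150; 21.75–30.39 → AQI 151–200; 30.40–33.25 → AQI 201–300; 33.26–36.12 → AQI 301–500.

288

NO₂: row 1384.55–1660.10 (AQI 151–200). (200−151)·(1625.39−1384.55)/(1660.10−1384.55) + 151 = 49·240.84/275.55 + 151 ≈ 193.83 → 194.
PM2.5: 85.69 lies in 56.26–98.80, so I_lo=51, I_hi=100, C_lo=56.26, C_hi=98.80.
(100−51)/(98.80−56.26) × (85.69−56.26) + 51 = 49/42.54 × 29.43 + 51 ≈ 84.90 → 85.
O₃ 0.2102: bracket 0.1697–0.2157 → index 201–300; slope 99/0.0460, offset 0.0405.
AQI = 201 + 99/0.0460·0.0405 ≈ 288.16 ⇒ 288.
CO 23.29: bracket 21.75–30.39 → index 151–200; slope 49/8.64, offset 1.54.
AQI = 151 + 49/8.64·1.54 ≈ 159.73 ⇒ 160.
Sub-indices: NO₂→194, PM2.5→85, O₃→288, CO→160. Overall AQI = max = 288; dominant pollutant is O₃.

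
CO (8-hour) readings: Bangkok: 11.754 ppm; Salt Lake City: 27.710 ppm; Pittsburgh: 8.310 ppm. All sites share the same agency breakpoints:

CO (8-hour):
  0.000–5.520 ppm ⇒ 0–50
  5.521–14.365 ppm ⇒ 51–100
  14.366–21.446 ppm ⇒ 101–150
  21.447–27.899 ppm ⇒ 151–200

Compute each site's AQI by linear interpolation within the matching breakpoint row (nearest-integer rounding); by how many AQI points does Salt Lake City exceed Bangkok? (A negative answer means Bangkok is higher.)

Bangkok: row 5.521–14.365 (AQI 51–100). (100−51)·(11.754−5.521)/(14.365−5.521) + 51 = 49·6.233/8.844 + 51 ≈ 85.53 → 86.
Salt Lake City: 27.710 ∈ [21.447, 27.899] ↔ index [151, 200].
151 + (27.710−21.447)·(200−151)/(27.899−21.447) = 151 + 6.263·49/6.452 ≈ 198.56, so AQI = 199.
Pittsburgh 8.310: bracket 5.521–14.365 → index 51–100; slope 49/8.844, offset 2.789.
AQI = 51 + 49/8.844·2.789 ≈ 66.45 ⇒ 66.
AQIs: Bangkok=86, Salt Lake City=199, Pittsburgh=66. Salt Lake City (199) − Bangkok (86) = 113.

113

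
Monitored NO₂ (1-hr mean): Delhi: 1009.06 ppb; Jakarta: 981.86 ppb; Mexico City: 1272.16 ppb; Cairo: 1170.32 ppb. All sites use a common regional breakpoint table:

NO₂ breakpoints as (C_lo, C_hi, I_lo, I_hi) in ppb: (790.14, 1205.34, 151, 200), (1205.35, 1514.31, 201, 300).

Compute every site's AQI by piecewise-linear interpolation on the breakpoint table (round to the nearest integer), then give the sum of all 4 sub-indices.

769

Delhi: 1009.06 ∈ [790.14, 1205.34] ↔ index [151, 200].
151 + (1009.06−790.14)·(200−151)/(1205.34−790.14) = 151 + 218.92·49/415.20 ≈ 176.84, so AQI = 177.
Jakarta: 981.86 ∈ [790.14, 1205.34] ↔ index [151, 200].
151 + (981.86−790.14)·(200−151)/(1205.34−790.14) = 151 + 191.72·49/415.20 ≈ 173.63, so AQI = 174.
Mexico City 1272.16: bracket 1205.35–1514.31 → index 201–300; slope 99/308.96, offset 66.81.
AQI = 201 + 99/308.96·66.81 ≈ 222.41 ⇒ 222.
Cairo: 1170.32 lies in 790.14–1205.34, so I_lo=151, I_hi=200, C_lo=790.14, C_hi=1205.34.
(200−151)/(1205.34−790.14) × (1170.32−790.14) + 151 = 49/415.20 × 380.18 + 151 ≈ 195.87 → 196.
AQIs: Delhi=177, Jakarta=174, Mexico City=222, Cairo=196. Sum = 177 + 174 + 222 + 196 = 769.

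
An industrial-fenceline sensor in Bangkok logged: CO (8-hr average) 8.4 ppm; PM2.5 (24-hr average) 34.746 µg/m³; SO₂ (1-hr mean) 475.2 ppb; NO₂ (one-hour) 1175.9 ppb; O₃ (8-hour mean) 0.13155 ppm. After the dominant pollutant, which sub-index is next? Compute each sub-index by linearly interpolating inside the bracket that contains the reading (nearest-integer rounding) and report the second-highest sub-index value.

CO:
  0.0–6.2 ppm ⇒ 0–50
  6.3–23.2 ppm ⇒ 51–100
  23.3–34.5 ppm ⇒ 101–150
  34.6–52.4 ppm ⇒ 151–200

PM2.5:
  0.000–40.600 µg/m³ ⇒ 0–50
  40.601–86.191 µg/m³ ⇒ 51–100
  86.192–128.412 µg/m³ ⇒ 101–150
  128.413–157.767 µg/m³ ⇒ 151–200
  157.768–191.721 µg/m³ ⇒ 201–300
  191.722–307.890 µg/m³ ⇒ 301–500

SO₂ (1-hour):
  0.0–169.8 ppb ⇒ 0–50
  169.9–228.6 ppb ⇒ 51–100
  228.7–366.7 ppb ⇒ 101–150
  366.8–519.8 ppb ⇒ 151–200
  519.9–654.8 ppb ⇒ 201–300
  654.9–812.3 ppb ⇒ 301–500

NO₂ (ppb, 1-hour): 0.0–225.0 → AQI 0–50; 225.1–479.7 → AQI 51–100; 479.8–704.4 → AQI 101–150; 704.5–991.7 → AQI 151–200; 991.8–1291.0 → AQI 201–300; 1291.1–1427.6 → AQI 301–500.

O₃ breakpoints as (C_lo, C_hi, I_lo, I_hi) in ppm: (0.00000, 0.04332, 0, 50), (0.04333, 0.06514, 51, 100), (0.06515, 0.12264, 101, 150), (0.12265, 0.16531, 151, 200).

186

CO: row 6.3–23.2 (AQI 51–100). (100−51)·(8.4−6.3)/(23.2−6.3) + 51 = 49·2.1/16.9 + 51 ≈ 57.09 → 57.
PM2.5 34.746: bracket 0.000–40.600 → index 0–50; slope 50/40.600, offset 34.746.
AQI = 0 + 50/40.600·34.746 ≈ 42.79 ⇒ 43.
SO₂ 475.2: bracket 366.8–519.8 → index 151–200; slope 49/153.0, offset 108.4.
AQI = 151 + 49/153.0·108.4 ≈ 185.72 ⇒ 186.
NO₂: 1175.9 ∈ [991.8, 1291.0] ↔ index [201, 300].
201 + (1175.9−991.8)·(300−201)/(1291.0−991.8) = 201 + 184.1·99/299.2 ≈ 261.92, so AQI = 262.
O₃ 0.13155: bracket 0.12265–0.16531 → index 151–200; slope 49/0.04266, offset 0.00890.
AQI = 151 + 49/0.04266·0.00890 ≈ 161.22 ⇒ 161.
Sub-indices: CO→57, PM2.5→43, SO₂→186, NO₂→262, O₃→161. Ranked high→low: 262, 186, 161, 57, 43. Second-highest sub-index = 186.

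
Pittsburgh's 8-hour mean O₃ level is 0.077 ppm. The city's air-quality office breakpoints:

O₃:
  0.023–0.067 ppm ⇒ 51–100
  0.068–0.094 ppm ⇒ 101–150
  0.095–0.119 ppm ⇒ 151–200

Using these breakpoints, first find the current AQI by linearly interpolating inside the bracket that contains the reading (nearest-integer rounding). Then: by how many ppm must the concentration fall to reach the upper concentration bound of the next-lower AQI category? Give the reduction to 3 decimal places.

0.010

O₃: 0.077 lies in 0.068–0.094, so I_lo=101, I_hi=150, C_lo=0.068, C_hi=0.094.
(150−101)/(0.094−0.068) × (0.077−0.068) + 101 = 49/0.026 × 0.009 + 101 ≈ 117.96 → 118.
Current AQI 118 is in the Unhealthy for Sensitive Groups range (101–150). The next-lower category tops out at AQI 100, whose upper concentration bound is 0.067 ppm.
Reduction needed = 0.077 − 0.067 = 0.010 ppm.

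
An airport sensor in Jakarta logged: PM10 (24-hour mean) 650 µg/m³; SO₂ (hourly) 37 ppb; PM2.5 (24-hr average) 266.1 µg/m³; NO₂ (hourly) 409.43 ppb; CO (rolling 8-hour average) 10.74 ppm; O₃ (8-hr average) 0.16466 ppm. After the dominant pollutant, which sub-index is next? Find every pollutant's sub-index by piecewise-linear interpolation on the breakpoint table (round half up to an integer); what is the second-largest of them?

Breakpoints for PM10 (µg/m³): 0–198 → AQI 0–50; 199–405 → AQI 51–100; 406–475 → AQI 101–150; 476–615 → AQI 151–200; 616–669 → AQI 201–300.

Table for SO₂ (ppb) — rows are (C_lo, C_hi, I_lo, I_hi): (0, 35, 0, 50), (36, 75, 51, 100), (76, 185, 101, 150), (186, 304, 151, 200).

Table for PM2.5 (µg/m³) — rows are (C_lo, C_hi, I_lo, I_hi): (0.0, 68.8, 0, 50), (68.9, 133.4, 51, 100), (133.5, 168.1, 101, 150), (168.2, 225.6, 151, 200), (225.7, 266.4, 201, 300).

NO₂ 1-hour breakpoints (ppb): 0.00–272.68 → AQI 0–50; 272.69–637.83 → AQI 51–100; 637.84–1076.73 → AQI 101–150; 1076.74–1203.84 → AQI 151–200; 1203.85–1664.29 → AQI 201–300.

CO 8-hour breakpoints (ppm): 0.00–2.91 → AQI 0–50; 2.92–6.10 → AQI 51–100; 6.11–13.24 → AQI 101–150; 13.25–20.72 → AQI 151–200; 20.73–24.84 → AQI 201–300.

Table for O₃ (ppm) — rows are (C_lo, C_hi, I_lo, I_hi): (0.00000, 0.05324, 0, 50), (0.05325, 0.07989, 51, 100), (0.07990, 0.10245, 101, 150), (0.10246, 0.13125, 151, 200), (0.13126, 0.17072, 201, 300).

PM10: 650 ∈ [616, 669] ↔ index [201, 300].
201 + (650−616)·(300−201)/(669−616) = 201 + 34·99/53 ≈ 264.51, so AQI = 265.
SO₂: 37 ∈ [36, 75] ↔ index [51, 100].
51 + (37−36)·(100−51)/(75−36) = 51 + 1·49/39 ≈ 52.26, so AQI = 52.
PM2.5 266.1: bracket 225.7–266.4 → index 201–300; slope 99/40.7, offset 40.4.
AQI = 201 + 99/40.7·40.4 ≈ 299.27 ⇒ 299.
NO₂: 409.43 ∈ [272.69, 637.83] ↔ index [51, 100].
51 + (409.43−272.69)·(100−51)/(637.83−272.69) = 51 + 136.74·49/365.14 ≈ 69.35, so AQI = 69.
CO: 10.74 lies in 6.11–13.24, so I_lo=101, I_hi=150, C_lo=6.11, C_hi=13.24.
(150−101)/(13.24−6.11) × (10.74−6.11) + 101 = 49/7.13 × 4.63 + 101 ≈ 132.82 → 133.
O₃: 0.16466 lies in 0.13126–0.17072, so I_lo=201, I_hi=300, C_lo=0.13126, C_hi=0.17072.
(300−201)/(0.17072−0.13126) × (0.16466−0.13126) + 201 = 99/0.03946 × 0.03340 + 201 ≈ 284.80 → 285.
Sub-indices: PM10→265, SO₂→52, PM2.5→299, NO₂→69, CO→133, O₃→285. Ranked high→low: 299, 285, 265, 133, 69, 52. Second-highest sub-index = 285.

285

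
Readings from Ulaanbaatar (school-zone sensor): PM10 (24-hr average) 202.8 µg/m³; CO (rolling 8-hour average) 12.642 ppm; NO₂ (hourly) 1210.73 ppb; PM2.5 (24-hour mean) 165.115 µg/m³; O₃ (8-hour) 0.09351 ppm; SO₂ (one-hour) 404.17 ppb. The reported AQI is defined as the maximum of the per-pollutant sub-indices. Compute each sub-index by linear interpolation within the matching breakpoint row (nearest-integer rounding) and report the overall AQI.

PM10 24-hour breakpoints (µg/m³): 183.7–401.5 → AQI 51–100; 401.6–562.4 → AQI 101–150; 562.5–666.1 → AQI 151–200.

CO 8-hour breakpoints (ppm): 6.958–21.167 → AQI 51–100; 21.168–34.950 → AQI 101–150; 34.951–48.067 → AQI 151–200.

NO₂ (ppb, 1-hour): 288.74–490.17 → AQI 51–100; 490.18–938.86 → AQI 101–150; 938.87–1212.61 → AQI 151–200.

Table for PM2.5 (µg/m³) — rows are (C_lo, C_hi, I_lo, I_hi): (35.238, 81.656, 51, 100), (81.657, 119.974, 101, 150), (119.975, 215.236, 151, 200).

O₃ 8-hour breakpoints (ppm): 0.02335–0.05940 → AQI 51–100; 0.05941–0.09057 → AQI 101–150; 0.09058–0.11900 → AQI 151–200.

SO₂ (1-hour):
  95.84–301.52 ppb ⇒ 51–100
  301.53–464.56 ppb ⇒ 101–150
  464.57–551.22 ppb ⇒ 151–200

200

PM10 202.8: bracket 183.7–401.5 → index 51–100; slope 49/217.8, offset 19.1.
AQI = 51 + 49/217.8·19.1 ≈ 55.30 ⇒ 55.
CO: 12.642 lies in 6.958–21.167, so I_lo=51, I_hi=100, C_lo=6.958, C_hi=21.167.
(100−51)/(21.167−6.958) × (12.642−6.958) + 51 = 49/14.209 × 5.684 + 51 ≈ 70.60 → 71.
NO₂: 1210.73 lies in 938.87–1212.61, so I_lo=151, I_hi=200, C_lo=938.87, C_hi=1212.61.
(200−151)/(1212.61−938.87) × (1210.73−938.87) + 151 = 49/273.74 × 271.86 + 151 ≈ 199.66 → 200.
PM2.5: 165.115 ∈ [119.975, 215.236] ↔ index [151, 200].
151 + (165.115−119.975)·(200−151)/(215.236−119.975) = 151 + 45.140·49/95.261 ≈ 174.22, so AQI = 174.
O₃: 0.09351 ∈ [0.09058, 0.11900] ↔ index [151, 200].
151 + (0.09351−0.09058)·(200−151)/(0.11900−0.09058) = 151 + 0.00293·49/0.02842 ≈ 156.05, so AQI = 156.
SO₂: 404.17 lies in 301.53–464.56, so I_lo=101, I_hi=150, C_lo=301.53, C_hi=464.56.
(150−101)/(464.56−301.53) × (404.17−301.53) + 101 = 49/163.03 × 102.64 + 101 ≈ 131.85 → 132.
Sub-indices: PM10→55, CO→71, NO₂→200, PM2.5→174, O₃→156, SO₂→132. Overall AQI = max = 200; dominant pollutant is NO₂.
AQI 200: Unhealthy.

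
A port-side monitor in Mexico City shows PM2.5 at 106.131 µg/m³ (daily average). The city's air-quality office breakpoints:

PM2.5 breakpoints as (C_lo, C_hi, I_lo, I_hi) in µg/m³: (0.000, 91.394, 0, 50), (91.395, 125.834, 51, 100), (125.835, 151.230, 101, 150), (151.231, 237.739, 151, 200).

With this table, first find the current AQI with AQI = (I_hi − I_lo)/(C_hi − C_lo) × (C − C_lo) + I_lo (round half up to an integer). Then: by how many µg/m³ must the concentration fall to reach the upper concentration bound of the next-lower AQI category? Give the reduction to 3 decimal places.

PM2.5 106.131: bracket 91.395–125.834 → index 51–100; slope 49/34.439, offset 14.736.
AQI = 51 + 49/34.439·14.736 ≈ 71.97 ⇒ 72.
Current AQI 72 is in the Moderate range (51–100). The next-lower category tops out at AQI 50, whose upper concentration bound is 91.394 µg/m³.
Reduction needed = 106.131 − 91.394 = 14.737 µg/m³.

14.737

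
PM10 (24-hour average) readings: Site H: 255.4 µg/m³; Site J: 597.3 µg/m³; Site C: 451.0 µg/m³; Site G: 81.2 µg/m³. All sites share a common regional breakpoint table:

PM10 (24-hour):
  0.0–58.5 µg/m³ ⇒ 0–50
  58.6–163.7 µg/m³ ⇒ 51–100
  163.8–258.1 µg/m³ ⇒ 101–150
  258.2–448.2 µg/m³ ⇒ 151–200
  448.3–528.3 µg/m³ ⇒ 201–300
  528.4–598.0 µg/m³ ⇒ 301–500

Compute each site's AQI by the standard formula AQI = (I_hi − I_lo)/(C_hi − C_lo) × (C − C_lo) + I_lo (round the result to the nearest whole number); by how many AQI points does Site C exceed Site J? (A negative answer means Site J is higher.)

-294

Site H 255.4: bracket 163.8–258.1 → index 101–150; slope 49/94.3, offset 91.6.
AQI = 101 + 49/94.3·91.6 ≈ 148.60 ⇒ 149.
Site J: 597.3 ∈ [528.4, 598.0] ↔ index [301, 500].
301 + (597.3−528.4)·(500−301)/(598.0−528.4) = 301 + 68.9·199/69.6 ≈ 498.00, so AQI = 498.
Site C: 451.0 ∈ [448.3, 528.3] ↔ index [201, 300].
201 + (451.0−448.3)·(300−201)/(528.3−448.3) = 201 + 2.7·99/80.0 ≈ 204.34, so AQI = 204.
Site G: 81.2 lies in 58.6–163.7, so I_lo=51, I_hi=100, C_lo=58.6, C_hi=163.7.
(100−51)/(163.7−58.6) × (81.2−58.6) + 51 = 49/105.1 × 22.6 + 51 ≈ 61.54 → 62.
AQIs: Site H=149, Site J=498, Site C=204, Site G=62. Site C (204) − Site J (498) = -294.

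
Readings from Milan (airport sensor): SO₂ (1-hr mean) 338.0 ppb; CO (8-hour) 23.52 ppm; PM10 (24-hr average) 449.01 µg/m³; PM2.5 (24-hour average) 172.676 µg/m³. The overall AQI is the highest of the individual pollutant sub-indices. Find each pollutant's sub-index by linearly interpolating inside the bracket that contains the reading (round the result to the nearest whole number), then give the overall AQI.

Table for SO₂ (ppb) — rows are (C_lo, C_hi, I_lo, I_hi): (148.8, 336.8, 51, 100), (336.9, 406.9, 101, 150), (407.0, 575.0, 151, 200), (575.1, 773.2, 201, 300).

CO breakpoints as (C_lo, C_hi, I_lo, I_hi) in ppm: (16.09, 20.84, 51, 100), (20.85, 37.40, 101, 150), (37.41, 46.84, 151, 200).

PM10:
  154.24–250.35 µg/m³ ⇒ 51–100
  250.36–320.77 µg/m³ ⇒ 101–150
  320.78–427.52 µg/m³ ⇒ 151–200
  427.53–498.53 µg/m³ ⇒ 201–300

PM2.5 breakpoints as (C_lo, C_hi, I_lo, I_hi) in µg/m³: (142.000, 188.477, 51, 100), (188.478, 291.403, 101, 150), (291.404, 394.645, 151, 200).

231

SO₂: 338.0 lies in 336.9–406.9, so I_lo=101, I_hi=150, C_lo=336.9, C_hi=406.9.
(150−101)/(406.9−336.9) × (338.0−336.9) + 101 = 49/70.0 × 1.1 + 101 ≈ 101.77 → 102.
CO: row 20.85–37.40 (AQI 101–150). (150−101)·(23.52−20.85)/(37.40−20.85) + 101 = 49·2.67/16.55 + 101 ≈ 108.91 → 109.
PM10 449.01: bracket 427.53–498.53 → index 201–300; slope 99/71.00, offset 21.48.
AQI = 201 + 99/71.00·21.48 ≈ 230.95 ⇒ 231.
PM2.5: row 142.000–188.477 (AQI 51–100). (100−51)·(172.676−142.000)/(188.477−142.000) + 51 = 49·30.676/46.477 + 51 ≈ 83.34 → 83.
Sub-indices: SO₂→102, CO→109, PM10→231, PM2.5→83. Overall AQI = max = 231; dominant pollutant is PM10.
AQI 231: Very Unhealthy.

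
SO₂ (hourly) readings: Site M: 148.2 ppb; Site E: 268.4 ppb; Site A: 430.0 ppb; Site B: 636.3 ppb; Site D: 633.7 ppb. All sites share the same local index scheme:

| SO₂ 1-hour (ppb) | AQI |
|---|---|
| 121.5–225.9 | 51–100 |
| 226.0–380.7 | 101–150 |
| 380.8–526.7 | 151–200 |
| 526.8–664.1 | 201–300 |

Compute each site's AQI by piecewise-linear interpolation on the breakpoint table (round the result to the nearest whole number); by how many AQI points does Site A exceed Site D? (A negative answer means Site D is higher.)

-110

Site M 148.2: bracket 121.5–225.9 → index 51–100; slope 49/104.4, offset 26.7.
AQI = 51 + 49/104.4·26.7 ≈ 63.53 ⇒ 64.
Site E: 268.4 lies in 226.0–380.7, so I_lo=101, I_hi=150, C_lo=226.0, C_hi=380.7.
(150−101)/(380.7−226.0) × (268.4−226.0) + 101 = 49/154.7 × 42.4 + 101 ≈ 114.43 → 114.
Site A: row 380.8–526.7 (AQI 151–200). (200−151)·(430.0−380.8)/(526.7−380.8) + 151 = 49·49.2/145.9 + 151 ≈ 167.52 → 168.
Site B: row 526.8–664.1 (AQI 201–300). (300−201)·(636.3−526.8)/(664.1−526.8) + 201 = 99·109.5/137.3 + 201 ≈ 279.95 → 280.
Site D 633.7: bracket 526.8–664.1 → index 201–300; slope 99/137.3, offset 106.9.
AQI = 201 + 99/137.3·106.9 ≈ 278.08 ⇒ 278.
AQIs: Site M=64, Site E=114, Site A=168, Site B=280, Site D=278. Site A (168) − Site D (278) = -110.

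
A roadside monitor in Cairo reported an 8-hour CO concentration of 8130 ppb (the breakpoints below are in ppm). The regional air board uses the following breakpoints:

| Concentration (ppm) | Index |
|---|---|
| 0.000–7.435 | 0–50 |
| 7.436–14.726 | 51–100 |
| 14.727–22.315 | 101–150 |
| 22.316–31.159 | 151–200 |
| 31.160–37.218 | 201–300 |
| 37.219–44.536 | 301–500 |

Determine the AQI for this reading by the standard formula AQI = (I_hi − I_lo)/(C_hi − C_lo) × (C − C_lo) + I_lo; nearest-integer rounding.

Convert: 8130 ppb = 8.130 ppm.
CO: 8.130 ∈ [7.436, 14.726] ↔ index [51, 100].
51 + (8.130−7.436)·(100−51)/(14.726−7.436) = 51 + 0.694·49/7.290 ≈ 55.66, so AQI = 56.

56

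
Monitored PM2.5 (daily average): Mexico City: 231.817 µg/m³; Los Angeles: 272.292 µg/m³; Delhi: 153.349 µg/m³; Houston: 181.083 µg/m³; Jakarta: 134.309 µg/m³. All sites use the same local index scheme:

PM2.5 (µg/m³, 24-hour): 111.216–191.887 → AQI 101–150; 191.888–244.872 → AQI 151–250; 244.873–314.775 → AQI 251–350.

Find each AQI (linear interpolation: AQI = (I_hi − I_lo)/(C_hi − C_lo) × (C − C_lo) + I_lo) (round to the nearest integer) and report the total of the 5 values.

Mexico City: 231.817 lies in 191.888–244.872, so I_lo=151, I_hi=250, C_lo=191.888, C_hi=244.872.
(250−151)/(244.872−191.888) × (231.817−191.888) + 151 = 99/52.984 × 39.929 + 151 ≈ 225.61 → 226.
Los Angeles 272.292: bracket 244.873–314.775 → index 251–350; slope 99/69.902, offset 27.419.
AQI = 251 + 99/69.902·27.419 ≈ 289.83 ⇒ 290.
Delhi: 153.349 lies in 111.216–191.887, so I_lo=101, I_hi=150, C_lo=111.216, C_hi=191.887.
(150−101)/(191.887−111.216) × (153.349−111.216) + 101 = 49/80.671 × 42.133 + 101 ≈ 126.59 → 127.
Houston: 181.083 lies in 111.216–191.887, so I_lo=101, I_hi=150, C_lo=111.216, C_hi=191.887.
(150−101)/(191.887−111.216) × (181.083−111.216) + 101 = 49/80.671 × 69.867 + 101 ≈ 143.44 → 143.
Jakarta: row 111.216–191.887 (AQI 101–150). (150−101)·(134.309−111.216)/(191.887−111.216) + 101 = 49·23.093/80.671 + 101 ≈ 115.03 → 115.
AQIs: Mexico City=226, Los Angeles=290, Delhi=127, Houston=143, Jakarta=115. Sum = 226 + 290 + 127 + 143 + 115 = 901.

901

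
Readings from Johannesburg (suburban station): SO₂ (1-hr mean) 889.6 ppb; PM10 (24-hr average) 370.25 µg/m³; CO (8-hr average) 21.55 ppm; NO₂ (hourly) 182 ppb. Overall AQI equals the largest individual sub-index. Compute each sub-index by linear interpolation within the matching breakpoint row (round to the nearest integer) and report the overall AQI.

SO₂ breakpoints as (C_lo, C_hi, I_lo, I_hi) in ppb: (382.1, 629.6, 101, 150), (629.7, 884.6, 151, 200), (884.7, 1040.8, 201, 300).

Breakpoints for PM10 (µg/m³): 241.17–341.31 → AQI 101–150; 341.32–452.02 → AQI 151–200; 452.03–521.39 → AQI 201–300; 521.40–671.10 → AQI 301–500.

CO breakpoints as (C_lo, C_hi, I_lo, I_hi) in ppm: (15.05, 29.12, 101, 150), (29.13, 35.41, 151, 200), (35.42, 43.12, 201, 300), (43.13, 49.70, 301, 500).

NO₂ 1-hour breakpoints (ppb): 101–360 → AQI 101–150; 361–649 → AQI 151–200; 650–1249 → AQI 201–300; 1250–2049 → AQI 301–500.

204

SO₂ 889.6: bracket 884.7–1040.8 → index 201–300; slope 99/156.1, offset 4.9.
AQI = 201 + 99/156.1·4.9 ≈ 204.11 ⇒ 204.
PM10: 370.25 ∈ [341.32, 452.02] ↔ index [151, 200].
151 + (370.25−341.32)·(200−151)/(452.02−341.32) = 151 + 28.93·49/110.70 ≈ 163.81, so AQI = 164.
CO: 21.55 lies in 15.05–29.12, so I_lo=101, I_hi=150, C_lo=15.05, C_hi=29.12.
(150−101)/(29.12−15.05) × (21.55−15.05) + 101 = 49/14.07 × 6.50 + 101 ≈ 123.64 → 124.
NO₂: 182 ∈ [101, 360] ↔ index [101, 150].
101 + (182−101)·(150−101)/(360−101) = 101 + 81·49/259 ≈ 116.32, so AQI = 116.
Sub-indices: SO₂→204, PM10→164, CO→124, NO₂→116. Overall AQI = max = 204; dominant pollutant is SO₂.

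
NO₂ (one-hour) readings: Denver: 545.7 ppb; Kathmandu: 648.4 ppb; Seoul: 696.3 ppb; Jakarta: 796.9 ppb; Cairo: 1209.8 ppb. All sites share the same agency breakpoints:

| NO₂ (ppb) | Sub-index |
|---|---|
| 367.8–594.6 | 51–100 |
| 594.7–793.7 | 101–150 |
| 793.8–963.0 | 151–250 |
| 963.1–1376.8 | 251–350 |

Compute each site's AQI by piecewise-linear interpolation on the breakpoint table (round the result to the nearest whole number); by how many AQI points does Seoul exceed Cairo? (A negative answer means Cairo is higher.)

Denver 545.7: bracket 367.8–594.6 → index 51–100; slope 49/226.8, offset 177.9.
AQI = 51 + 49/226.8·177.9 ≈ 89.44 ⇒ 89.
Kathmandu: 648.4 lies in 594.7–793.7, so I_lo=101, I_hi=150, C_lo=594.7, C_hi=793.7.
(150−101)/(793.7−594.7) × (648.4−594.7) + 101 = 49/199.0 × 53.7 + 101 ≈ 114.22 → 114.
Seoul 696.3: bracket 594.7–793.7 → index 101–150; slope 49/199.0, offset 101.6.
AQI = 101 + 49/199.0·101.6 ≈ 126.02 ⇒ 126.
Jakarta: 796.9 lies in 793.8–963.0, so I_lo=151, I_hi=250, C_lo=793.8, C_hi=963.0.
(250−151)/(963.0−793.8) × (796.9−793.8) + 151 = 99/169.2 × 3.1 + 151 ≈ 152.81 → 153.
Cairo: row 963.1–1376.8 (AQI 251–350). (350−251)·(1209.8−963.1)/(1376.8−963.1) + 251 = 99·246.7/413.7 + 251 ≈ 310.04 → 310.
AQIs: Denver=89, Kathmandu=114, Seoul=126, Jakarta=153, Cairo=310. Seoul (126) − Cairo (310) = -184.

-184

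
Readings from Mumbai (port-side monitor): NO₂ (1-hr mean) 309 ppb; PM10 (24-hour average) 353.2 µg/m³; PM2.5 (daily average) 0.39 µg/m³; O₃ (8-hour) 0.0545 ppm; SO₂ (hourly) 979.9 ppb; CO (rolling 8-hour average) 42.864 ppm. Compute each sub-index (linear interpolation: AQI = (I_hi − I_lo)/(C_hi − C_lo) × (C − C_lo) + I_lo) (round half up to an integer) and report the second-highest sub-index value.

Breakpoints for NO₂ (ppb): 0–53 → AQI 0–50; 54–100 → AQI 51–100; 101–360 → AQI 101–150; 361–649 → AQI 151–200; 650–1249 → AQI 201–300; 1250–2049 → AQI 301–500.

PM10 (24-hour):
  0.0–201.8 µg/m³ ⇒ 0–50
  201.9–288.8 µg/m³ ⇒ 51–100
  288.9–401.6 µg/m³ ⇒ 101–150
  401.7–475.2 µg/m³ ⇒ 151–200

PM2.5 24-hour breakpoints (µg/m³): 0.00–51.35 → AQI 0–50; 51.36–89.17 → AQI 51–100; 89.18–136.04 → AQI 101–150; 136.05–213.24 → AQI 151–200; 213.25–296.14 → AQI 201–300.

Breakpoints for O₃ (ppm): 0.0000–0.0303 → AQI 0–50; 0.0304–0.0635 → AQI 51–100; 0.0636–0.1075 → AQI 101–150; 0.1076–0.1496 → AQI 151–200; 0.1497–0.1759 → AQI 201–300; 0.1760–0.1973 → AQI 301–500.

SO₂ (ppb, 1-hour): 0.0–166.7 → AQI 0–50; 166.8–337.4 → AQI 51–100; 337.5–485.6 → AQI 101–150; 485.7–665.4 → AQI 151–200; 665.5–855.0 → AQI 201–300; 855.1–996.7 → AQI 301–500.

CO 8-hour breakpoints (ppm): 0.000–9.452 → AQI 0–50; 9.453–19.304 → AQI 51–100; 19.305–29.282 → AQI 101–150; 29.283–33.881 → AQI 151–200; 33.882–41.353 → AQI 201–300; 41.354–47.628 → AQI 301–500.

NO₂: row 101–360 (AQI 101–150). (150−101)·(309−101)/(360−101) + 101 = 49·208/259 + 101 ≈ 140.35 → 140.
PM10 353.2: bracket 288.9–401.6 → index 101–150; slope 49/112.7, offset 64.3.
AQI = 101 + 49/112.7·64.3 ≈ 128.96 ⇒ 129.
PM2.5: 0.39 ∈ [0.00, 51.35] ↔ index [0, 50].
0 + (0.39−0.00)·(50−0)/(51.35−0.00) = 0 + 0.39·50/51.35 ≈ 0.38, so AQI = 0.
O₃: 0.0545 lies in 0.0304–0.0635, so I_lo=51, I_hi=100, C_lo=0.0304, C_hi=0.0635.
(100−51)/(0.0635−0.0304) × (0.0545−0.0304) + 51 = 49/0.0331 × 0.0241 + 51 ≈ 86.68 → 87.
SO₂ 979.9: bracket 855.1–996.7 → index 301–500; slope 199/141.6, offset 124.8.
AQI = 301 + 199/141.6·124.8 ≈ 476.39 ⇒ 476.
CO: 42.864 ∈ [41.354, 47.628] ↔ index [301, 500].
301 + (42.864−41.354)·(500−301)/(47.628−41.354) = 301 + 1.510·199/6.274 ≈ 348.89, so AQI = 349.
Sub-indices: NO₂→140, PM10→129, PM2.5→0, O₃→87, SO₂→476, CO→349. Ranked high→low: 476, 349, 140, 129, 87, 0. Second-highest sub-index = 349.

349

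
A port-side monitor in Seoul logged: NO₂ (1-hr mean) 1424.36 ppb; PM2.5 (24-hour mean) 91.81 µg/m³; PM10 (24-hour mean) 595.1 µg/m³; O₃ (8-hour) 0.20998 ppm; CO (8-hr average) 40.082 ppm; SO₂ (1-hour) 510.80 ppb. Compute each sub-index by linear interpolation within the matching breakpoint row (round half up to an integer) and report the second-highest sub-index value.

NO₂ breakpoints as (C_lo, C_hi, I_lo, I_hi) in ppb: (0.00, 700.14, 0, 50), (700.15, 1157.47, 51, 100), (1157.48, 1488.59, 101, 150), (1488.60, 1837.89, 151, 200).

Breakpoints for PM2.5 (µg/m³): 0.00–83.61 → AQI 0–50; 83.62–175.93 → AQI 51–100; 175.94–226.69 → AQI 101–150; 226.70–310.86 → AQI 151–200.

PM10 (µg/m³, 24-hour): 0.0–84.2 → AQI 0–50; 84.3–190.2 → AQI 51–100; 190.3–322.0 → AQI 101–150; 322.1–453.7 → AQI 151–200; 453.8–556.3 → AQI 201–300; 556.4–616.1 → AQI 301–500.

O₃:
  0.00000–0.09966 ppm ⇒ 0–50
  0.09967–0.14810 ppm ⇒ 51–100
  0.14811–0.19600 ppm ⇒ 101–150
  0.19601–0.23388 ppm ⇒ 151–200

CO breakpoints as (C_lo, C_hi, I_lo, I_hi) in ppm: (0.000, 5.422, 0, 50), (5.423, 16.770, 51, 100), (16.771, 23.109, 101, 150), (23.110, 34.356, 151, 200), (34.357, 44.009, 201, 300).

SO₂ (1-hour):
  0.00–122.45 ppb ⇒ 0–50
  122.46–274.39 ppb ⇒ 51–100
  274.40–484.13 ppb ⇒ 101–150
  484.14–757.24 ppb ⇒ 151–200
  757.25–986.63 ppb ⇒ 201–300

NO₂ 1424.36: bracket 1157.48–1488.59 → index 101–150; slope 49/331.11, offset 266.88.
AQI = 101 + 49/331.11·266.88 ≈ 140.49 ⇒ 140.
PM2.5: row 83.62–175.93 (AQI 51–100). (100−51)·(91.81−83.62)/(175.93−83.62) + 51 = 49·8.19/92.31 + 51 ≈ 55.35 → 55.
PM10 595.1: bracket 556.4–616.1 → index 301–500; slope 199/59.7, offset 38.7.
AQI = 301 + 199/59.7·38.7 ≈ 430.00 ⇒ 430.
O₃: 0.20998 lies in 0.19601–0.23388, so I_lo=151, I_hi=200, C_lo=0.19601, C_hi=0.23388.
(200−151)/(0.23388−0.19601) × (0.20998−0.19601) + 151 = 49/0.03787 × 0.01397 + 151 ≈ 169.08 → 169.
CO: 40.082 lies in 34.357–44.009, so I_lo=201, I_hi=300, C_lo=34.357, C_hi=44.009.
(300−201)/(44.009−34.357) × (40.082−34.357) + 201 = 99/9.652 × 5.725 + 201 ≈ 259.72 → 260.
SO₂ 510.80: bracket 484.14–757.24 → index 151–200; slope 49/273.10, offset 26.66.
AQI = 151 + 49/273.10·26.66 ≈ 155.78 ⇒ 156.
Sub-indices: NO₂→140, PM2.5→55, PM10→430, O₃→169, CO→260, SO₂→156. Ranked high→low: 430, 260, 169, 156, 140, 55. Second-highest sub-index = 260.

260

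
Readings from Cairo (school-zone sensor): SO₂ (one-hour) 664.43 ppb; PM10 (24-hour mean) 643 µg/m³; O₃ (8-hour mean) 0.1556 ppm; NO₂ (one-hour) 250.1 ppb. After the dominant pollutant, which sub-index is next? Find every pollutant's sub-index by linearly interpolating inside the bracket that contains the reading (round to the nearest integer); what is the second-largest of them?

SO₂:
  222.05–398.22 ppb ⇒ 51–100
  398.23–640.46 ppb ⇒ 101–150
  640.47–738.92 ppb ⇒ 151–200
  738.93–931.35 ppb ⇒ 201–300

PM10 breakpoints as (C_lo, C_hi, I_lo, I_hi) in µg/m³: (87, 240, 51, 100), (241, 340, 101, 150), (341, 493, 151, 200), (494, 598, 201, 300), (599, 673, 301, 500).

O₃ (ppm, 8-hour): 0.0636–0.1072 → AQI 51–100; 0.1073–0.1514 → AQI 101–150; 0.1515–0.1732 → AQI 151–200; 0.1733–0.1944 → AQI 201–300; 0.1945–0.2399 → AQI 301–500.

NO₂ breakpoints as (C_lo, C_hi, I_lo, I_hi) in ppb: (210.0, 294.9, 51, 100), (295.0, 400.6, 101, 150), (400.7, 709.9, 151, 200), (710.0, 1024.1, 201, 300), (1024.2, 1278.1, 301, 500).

SO₂: 664.43 lies in 640.47–738.92, so I_lo=151, I_hi=200, C_lo=640.47, C_hi=738.92.
(200−151)/(738.92−640.47) × (664.43−640.47) + 151 = 49/98.45 × 23.96 + 151 ≈ 162.93 → 163.
PM10: 643 lies in 599–673, so I_lo=301, I_hi=500, C_lo=599, C_hi=673.
(500−301)/(673−599) × (643−599) + 301 = 199/74 × 44 + 301 ≈ 419.32 → 419.
O₃ 0.1556: bracket 0.1515–0.1732 → index 151–200; slope 49/0.0217, offset 0.0041.
AQI = 151 + 49/0.0217·0.0041 ≈ 160.26 ⇒ 160.
NO₂: 250.1 ∈ [210.0, 294.9] ↔ index [51, 100].
51 + (250.1−210.0)·(100−51)/(294.9−210.0) = 51 + 40.1·49/84.9 ≈ 74.14, so AQI = 74.
Sub-indices: SO₂→163, PM10→419, O₃→160, NO₂→74. Ranked high→low: 419, 163, 160, 74. Second-highest sub-index = 163.

163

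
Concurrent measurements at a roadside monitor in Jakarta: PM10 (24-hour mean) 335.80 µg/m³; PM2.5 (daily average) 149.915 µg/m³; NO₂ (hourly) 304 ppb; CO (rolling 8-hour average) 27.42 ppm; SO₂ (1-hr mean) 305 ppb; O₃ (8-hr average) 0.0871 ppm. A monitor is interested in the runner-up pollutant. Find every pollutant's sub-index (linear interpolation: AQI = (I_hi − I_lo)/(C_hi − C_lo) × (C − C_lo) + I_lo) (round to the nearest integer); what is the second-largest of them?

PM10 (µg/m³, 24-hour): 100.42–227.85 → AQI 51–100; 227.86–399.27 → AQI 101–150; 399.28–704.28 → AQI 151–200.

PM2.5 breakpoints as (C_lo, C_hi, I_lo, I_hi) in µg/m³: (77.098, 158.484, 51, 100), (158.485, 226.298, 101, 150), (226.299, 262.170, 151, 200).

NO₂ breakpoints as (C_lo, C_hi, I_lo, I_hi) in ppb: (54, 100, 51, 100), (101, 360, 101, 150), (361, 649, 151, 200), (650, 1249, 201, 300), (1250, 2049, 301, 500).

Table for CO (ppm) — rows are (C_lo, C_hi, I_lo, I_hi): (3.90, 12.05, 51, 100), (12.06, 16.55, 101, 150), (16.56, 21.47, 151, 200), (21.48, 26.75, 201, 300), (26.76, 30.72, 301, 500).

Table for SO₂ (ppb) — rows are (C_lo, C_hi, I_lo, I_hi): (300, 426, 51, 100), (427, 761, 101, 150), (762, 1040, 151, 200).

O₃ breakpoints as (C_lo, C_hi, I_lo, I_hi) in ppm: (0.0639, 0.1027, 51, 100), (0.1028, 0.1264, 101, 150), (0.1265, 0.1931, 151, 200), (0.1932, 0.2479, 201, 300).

139

PM10: 335.80 ∈ [227.86, 399.27] ↔ index [101, 150].
101 + (335.80−227.86)·(150−101)/(399.27−227.86) = 101 + 107.94·49/171.41 ≈ 131.86, so AQI = 132.
PM2.5: row 77.098–158.484 (AQI 51–100). (100−51)·(149.915−77.098)/(158.484−77.098) + 51 = 49·72.817/81.386 + 51 ≈ 94.84 → 95.
NO₂: row 101–360 (AQI 101–150). (150−101)·(304−101)/(360−101) + 101 = 49·203/259 + 101 ≈ 139.41 → 139.
CO: 27.42 ∈ [26.76, 30.72] ↔ index [301, 500].
301 + (27.42−26.76)·(500−301)/(30.72−26.76) = 301 + 0.66·199/3.96 ≈ 334.17, so AQI = 334.
SO₂ 305: bracket 300–426 → index 51–100; slope 49/126, offset 5.
AQI = 51 + 49/126·5 ≈ 52.94 ⇒ 53.
O₃: 0.0871 lies in 0.0639–0.1027, so I_lo=51, I_hi=100, C_lo=0.0639, C_hi=0.1027.
(100−51)/(0.1027−0.0639) × (0.0871−0.0639) + 51 = 49/0.0388 × 0.0232 + 51 ≈ 80.30 → 80.
Sub-indices: PM10→132, PM2.5→95, NO₂→139, CO→334, SO₂→53, O₃→80. Ranked high→low: 334, 139, 132, 95, 80, 53. Second-highest sub-index = 139.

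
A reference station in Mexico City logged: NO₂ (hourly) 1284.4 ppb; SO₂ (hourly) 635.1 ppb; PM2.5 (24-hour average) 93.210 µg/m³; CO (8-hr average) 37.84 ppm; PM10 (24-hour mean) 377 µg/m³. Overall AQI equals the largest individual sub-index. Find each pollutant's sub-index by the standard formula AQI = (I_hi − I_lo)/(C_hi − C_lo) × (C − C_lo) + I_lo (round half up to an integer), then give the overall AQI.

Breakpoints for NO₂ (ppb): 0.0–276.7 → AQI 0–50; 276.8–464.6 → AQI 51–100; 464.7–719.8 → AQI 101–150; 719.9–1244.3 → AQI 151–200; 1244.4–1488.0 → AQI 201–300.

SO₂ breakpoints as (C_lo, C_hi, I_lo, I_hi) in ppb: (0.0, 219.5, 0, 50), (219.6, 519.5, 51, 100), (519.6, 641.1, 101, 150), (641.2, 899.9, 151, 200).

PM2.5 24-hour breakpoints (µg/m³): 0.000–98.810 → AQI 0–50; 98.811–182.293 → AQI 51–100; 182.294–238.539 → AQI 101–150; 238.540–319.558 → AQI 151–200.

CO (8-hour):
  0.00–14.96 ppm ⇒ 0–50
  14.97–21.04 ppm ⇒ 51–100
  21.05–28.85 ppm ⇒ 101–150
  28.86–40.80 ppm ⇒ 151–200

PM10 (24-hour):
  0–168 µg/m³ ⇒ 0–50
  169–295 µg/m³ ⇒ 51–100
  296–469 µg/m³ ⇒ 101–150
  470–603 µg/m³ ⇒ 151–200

217

NO₂: 1284.4 lies in 1244.4–1488.0, so I_lo=201, I_hi=300, C_lo=1244.4, C_hi=1488.0.
(300−201)/(1488.0−1244.4) × (1284.4−1244.4) + 201 = 99/243.6 × 40.0 + 201 ≈ 217.26 → 217.
SO₂: 635.1 lies in 519.6–641.1, so I_lo=101, I_hi=150, C_lo=519.6, C_hi=641.1.
(150−101)/(641.1−519.6) × (635.1−519.6) + 101 = 49/121.5 × 115.5 + 101 ≈ 147.58 → 148.
PM2.5: 93.210 ∈ [0.000, 98.810] ↔ index [0, 50].
0 + (93.210−0.000)·(50−0)/(98.810−0.000) = 0 + 93.210·50/98.810 ≈ 47.17, so AQI = 47.
CO 37.84: bracket 28.86–40.80 → index 151–200; slope 49/11.94, offset 8.98.
AQI = 151 + 49/11.94·8.98 ≈ 187.85 ⇒ 188.
PM10: row 296–469 (AQI 101–150). (150−101)·(377−296)/(469−296) + 101 = 49·81/173 + 101 ≈ 123.94 → 124.
Sub-indices: NO₂→217, SO₂→148, PM2.5→47, CO→188, PM10→124. Overall AQI = max = 217; dominant pollutant is NO₂.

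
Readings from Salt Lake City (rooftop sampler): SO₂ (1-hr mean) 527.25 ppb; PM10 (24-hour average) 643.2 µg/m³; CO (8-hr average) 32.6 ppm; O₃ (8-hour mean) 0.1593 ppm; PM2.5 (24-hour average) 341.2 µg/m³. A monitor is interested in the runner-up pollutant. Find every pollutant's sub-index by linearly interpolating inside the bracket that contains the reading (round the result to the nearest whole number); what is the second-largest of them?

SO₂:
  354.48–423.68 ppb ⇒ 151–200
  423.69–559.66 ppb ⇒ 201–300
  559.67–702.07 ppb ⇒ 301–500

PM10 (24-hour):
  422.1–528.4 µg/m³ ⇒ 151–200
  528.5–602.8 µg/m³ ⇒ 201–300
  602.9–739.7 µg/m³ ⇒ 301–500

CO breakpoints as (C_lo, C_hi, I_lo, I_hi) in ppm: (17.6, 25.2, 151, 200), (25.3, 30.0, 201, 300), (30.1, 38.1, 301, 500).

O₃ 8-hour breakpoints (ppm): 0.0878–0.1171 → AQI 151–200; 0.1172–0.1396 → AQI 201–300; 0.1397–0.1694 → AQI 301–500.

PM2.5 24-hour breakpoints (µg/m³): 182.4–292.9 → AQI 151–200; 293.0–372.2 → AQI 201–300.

363

SO₂: 527.25 ∈ [423.69, 559.66] ↔ index [201, 300].
201 + (527.25−423.69)·(300−201)/(559.66−423.69) = 201 + 103.56·99/135.97 ≈ 276.40, so AQI = 276.
PM10: 643.2 ∈ [602.9, 739.7] ↔ index [301, 500].
301 + (643.2−602.9)·(500−301)/(739.7−602.9) = 301 + 40.3·199/136.8 ≈ 359.62, so AQI = 360.
CO: 32.6 lies in 30.1–38.1, so I_lo=301, I_hi=500, C_lo=30.1, C_hi=38.1.
(500−301)/(38.1−30.1) × (32.6−30.1) + 301 = 199/8.0 × 2.5 + 301 ≈ 363.19 → 363.
O₃ 0.1593: bracket 0.1397–0.1694 → index 301–500; slope 199/0.0297, offset 0.0196.
AQI = 301 + 199/0.0297·0.0196 ≈ 432.33 ⇒ 432.
PM2.5: 341.2 lies in 293.0–372.2, so I_lo=201, I_hi=300, C_lo=293.0, C_hi=372.2.
(300−201)/(372.2−293.0) × (341.2−293.0) + 201 = 99/79.2 × 48.2 + 201 ≈ 261.25 → 261.
Sub-indices: SO₂→276, PM10→360, CO→363, O₃→432, PM2.5→261. Ranked high→low: 432, 363, 360, 276, 261. Second-highest sub-index = 363.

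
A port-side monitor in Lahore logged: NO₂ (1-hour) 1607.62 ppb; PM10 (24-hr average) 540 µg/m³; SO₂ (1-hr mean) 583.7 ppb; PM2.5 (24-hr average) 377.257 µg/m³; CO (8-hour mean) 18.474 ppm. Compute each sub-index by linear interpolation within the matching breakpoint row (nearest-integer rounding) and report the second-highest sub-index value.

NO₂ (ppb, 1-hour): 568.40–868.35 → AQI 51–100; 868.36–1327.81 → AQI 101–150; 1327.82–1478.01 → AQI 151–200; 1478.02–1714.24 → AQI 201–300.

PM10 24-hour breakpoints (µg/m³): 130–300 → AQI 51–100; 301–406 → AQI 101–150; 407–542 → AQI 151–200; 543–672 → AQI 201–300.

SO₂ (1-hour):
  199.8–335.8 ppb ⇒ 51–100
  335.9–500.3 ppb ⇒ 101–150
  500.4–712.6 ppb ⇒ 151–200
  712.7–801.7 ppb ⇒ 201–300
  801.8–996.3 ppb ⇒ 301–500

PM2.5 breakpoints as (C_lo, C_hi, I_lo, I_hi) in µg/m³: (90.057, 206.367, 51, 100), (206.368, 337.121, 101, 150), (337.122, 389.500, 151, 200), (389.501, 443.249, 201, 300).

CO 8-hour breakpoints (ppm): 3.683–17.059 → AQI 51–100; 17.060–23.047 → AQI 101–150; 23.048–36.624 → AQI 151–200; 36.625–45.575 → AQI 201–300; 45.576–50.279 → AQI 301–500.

199

NO₂: 1607.62 lies in 1478.02–1714.24, so I_lo=201, I_hi=300, C_lo=1478.02, C_hi=1714.24.
(300−201)/(1714.24−1478.02) × (1607.62−1478.02) + 201 = 99/236.22 × 129.60 + 201 ≈ 255.32 → 255.
PM10: 540 ∈ [407, 542] ↔ index [151, 200].
151 + (540−407)·(200−151)/(542−407) = 151 + 133·49/135 ≈ 199.27, so AQI = 199.
SO₂: 583.7 ∈ [500.4, 712.6] ↔ index [151, 200].
151 + (583.7−500.4)·(200−151)/(712.6−500.4) = 151 + 83.3·49/212.2 ≈ 170.24, so AQI = 170.
PM2.5: 377.257 lies in 337.122–389.500, so I_lo=151, I_hi=200, C_lo=337.122, C_hi=389.500.
(200−151)/(389.500−337.122) × (377.257−337.122) + 151 = 49/52.378 × 40.135 + 151 ≈ 188.55 → 189.
CO: row 17.060–23.047 (AQI 101–150). (150−101)·(18.474−17.060)/(23.047−17.060) + 101 = 49·1.414/5.987 + 101 ≈ 112.57 → 113.
Sub-indices: NO₂→255, PM10→199, SO₂→170, PM2.5→189, CO→113. Ranked high→low: 255, 199, 189, 170, 113. Second-highest sub-index = 199.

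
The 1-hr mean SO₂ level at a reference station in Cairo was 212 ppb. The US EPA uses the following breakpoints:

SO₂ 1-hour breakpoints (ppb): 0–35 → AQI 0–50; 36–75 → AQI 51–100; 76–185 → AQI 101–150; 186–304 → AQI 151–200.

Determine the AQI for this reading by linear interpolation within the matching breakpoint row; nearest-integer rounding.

SO₂: 212 lies in 186–304, so I_lo=151, I_hi=200, C_lo=186, C_hi=304.
(200−151)/(304−186) × (212−186) + 151 = 49/118 × 26 + 151 ≈ 161.80 → 162.

162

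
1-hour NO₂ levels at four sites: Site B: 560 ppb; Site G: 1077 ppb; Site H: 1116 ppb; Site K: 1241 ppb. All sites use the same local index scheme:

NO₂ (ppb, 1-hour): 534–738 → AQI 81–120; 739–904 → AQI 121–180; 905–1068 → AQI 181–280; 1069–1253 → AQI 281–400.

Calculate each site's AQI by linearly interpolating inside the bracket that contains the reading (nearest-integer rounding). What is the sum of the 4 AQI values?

1075

Site B: row 534–738 (AQI 81–120). (120−81)·(560−534)/(738−534) + 81 = 39·26/204 + 81 ≈ 85.97 → 86.
Site G: row 1069–1253 (AQI 281–400). (400−281)·(1077−1069)/(1253−1069) + 281 = 119·8/184 + 281 ≈ 286.17 → 286.
Site H: 1116 lies in 1069–1253, so I_lo=281, I_hi=400, C_lo=1069, C_hi=1253.
(400−281)/(1253−1069) × (1116−1069) + 281 = 119/184 × 47 + 281 ≈ 311.40 → 311.
Site K: 1241 ∈ [1069, 1253] ↔ index [281, 400].
281 + (1241−1069)·(400−281)/(1253−1069) = 281 + 172·119/184 ≈ 392.24, so AQI = 392.
AQIs: Site B=86, Site G=286, Site H=311, Site K=392. Sum = 86 + 286 + 311 + 392 = 1075.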